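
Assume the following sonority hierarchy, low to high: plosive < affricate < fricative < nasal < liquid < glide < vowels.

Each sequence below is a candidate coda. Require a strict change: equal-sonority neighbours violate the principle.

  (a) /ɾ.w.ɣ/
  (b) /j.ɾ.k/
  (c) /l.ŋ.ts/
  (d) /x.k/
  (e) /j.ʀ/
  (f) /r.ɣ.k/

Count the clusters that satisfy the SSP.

5

(a) sonority 5-6-3: ill-formed.
(b) sonority 6-5-1: well-formed.
(c) sonority 5-4-2: well-formed.
(d) sonority 3-1: well-formed.
(e) sonority 6-5: well-formed.
(f) sonority 5-3-1: well-formed.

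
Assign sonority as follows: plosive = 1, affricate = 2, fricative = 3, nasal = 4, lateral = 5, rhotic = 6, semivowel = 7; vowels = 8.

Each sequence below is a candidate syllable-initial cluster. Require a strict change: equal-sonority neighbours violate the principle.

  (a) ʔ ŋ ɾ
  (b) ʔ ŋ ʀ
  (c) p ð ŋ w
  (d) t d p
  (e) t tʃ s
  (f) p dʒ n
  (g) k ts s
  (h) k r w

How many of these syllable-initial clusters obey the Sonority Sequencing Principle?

7

(a) 1-4-6 → obeys
(b) 1-4-6 → obeys
(c) 1-3-4-7 → obeys
(d) 1-1-1 → violates
(e) 1-2-3 → obeys
(f) 1-2-4 → obeys
(g) 1-2-3 → obeys
(h) 1-6-7 → obeys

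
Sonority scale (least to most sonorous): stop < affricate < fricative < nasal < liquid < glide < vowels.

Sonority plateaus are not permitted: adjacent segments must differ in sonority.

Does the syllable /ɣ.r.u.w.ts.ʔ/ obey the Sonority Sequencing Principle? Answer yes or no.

Onset: /ɣ/ is a fricative (sonority 3), /r/ is a liquid (sonority 5); then the nucleus /u/ (sonority 7).
Onset profile 3-5-7 — rises to the nucleus.
Coda: /w/ is a glide (sonority 6), /ts/ is an affricate (sonority 2), /ʔ/ is a stop (sonority 1).
Coda profile 7-6-2-1 — falls from the nucleus.

yes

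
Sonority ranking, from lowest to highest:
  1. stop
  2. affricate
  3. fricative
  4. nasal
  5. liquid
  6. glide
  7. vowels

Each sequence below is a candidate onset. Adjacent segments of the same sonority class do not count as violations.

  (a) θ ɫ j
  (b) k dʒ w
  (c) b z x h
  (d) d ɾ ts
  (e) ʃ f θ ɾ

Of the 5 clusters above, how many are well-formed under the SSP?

4

(a) θ ɫ j: profile 3-5-6 — obeys.
(b) k dʒ w: profile 1-2-6 — obeys.
(c) b z x h: profile 1-3-3-3 — obeys.
(d) d ɾ ts: profile 1-5-2 — violates.
(e) ʃ f θ ɾ: profile 3-3-3-5 — obeys.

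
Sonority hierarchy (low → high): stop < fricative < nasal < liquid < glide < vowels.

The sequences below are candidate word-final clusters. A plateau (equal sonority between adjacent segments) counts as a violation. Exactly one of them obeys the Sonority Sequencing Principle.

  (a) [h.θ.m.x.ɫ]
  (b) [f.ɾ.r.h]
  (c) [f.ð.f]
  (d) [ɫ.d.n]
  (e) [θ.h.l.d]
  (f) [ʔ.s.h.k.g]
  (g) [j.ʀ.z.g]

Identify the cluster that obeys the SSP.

g

(a) sonority 2-2-3-2-4: ill-formed.
(b) sonority 2-4-4-2: ill-formed.
(c) sonority 2-2-2: ill-formed.
(d) sonority 4-1-3: ill-formed.
(e) sonority 2-2-4-1: ill-formed.
(f) sonority 1-2-2-1-1: ill-formed.
(g) sonority 5-4-2-1: well-formed.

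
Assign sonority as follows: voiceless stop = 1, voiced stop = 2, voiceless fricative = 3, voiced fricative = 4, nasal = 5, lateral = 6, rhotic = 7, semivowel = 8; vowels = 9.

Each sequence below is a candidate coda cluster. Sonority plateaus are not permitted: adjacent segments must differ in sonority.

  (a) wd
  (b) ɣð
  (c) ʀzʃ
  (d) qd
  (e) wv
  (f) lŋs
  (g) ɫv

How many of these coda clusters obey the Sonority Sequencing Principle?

(a) sonority 8-2: well-formed.
(b) sonority 4-4: ill-formed.
(c) sonority 7-4-3: well-formed.
(d) sonority 1-2: ill-formed.
(e) sonority 8-4: well-formed.
(f) sonority 6-5-3: well-formed.
(g) sonority 6-4: well-formed.

5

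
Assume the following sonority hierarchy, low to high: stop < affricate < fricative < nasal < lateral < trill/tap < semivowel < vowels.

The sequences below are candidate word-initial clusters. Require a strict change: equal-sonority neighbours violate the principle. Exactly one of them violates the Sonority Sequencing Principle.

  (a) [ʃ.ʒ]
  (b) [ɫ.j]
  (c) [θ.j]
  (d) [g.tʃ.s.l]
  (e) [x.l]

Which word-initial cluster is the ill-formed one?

a

(a) 3-3 → violates
(b) 5-7 → obeys
(c) 3-7 → obeys
(d) 1-2-3-5 → obeys
(e) 3-5 → obeys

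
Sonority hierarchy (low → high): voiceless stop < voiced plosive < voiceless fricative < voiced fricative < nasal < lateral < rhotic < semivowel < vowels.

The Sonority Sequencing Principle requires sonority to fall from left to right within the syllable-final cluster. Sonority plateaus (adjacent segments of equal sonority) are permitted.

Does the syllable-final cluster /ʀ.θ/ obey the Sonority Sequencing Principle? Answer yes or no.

/ʀ/: rhotic = 7.
/θ/: voiceless fricative = 3.
The profile 7-3 strictly falls, so the syllable-final cluster satisfies the SSP.

yes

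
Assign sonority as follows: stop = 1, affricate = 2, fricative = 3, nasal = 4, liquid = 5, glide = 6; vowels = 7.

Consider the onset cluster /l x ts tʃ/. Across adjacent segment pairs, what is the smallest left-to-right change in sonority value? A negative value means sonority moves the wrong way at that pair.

/l/: liquid = 5.
/x/: fricative = 3.
/ts/: affricate = 2.
/tʃ/: affricate = 2.
/l/→/x/: change -2.
/x/→/ts/: change -1.
/ts/→/tʃ/: change +0.
Minimum = -2.

-2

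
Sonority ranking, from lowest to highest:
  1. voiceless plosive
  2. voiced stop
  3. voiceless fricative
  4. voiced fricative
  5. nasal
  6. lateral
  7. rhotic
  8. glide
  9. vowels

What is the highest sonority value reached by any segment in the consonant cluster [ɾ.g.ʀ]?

/ɾ/ is a rhotic (sonority 7).
/g/ is a voiced stop (sonority 2).
/ʀ/ is a rhotic (sonority 7).
The maximum is 7.

7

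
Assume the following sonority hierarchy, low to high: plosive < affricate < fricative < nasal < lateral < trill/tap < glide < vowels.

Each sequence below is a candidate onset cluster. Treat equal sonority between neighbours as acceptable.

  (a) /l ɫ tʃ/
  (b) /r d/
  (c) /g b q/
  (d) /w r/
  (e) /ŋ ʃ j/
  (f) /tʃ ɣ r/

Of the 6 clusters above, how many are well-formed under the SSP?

2

(a) sonority 5-5-2: ill-formed.
(b) sonority 6-1: ill-formed.
(c) sonority 1-1-1: well-formed.
(d) sonority 7-6: ill-formed.
(e) sonority 4-3-7: ill-formed.
(f) sonority 2-3-6: well-formed.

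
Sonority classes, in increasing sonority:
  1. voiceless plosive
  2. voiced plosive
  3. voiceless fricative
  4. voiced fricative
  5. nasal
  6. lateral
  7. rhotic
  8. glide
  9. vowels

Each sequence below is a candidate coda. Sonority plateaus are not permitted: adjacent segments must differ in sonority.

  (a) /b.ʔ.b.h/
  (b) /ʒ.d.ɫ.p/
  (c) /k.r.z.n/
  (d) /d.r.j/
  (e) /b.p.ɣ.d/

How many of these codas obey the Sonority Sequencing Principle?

(a) /b.ʔ.b.h/: profile 2-1-2-3 — violates.
(b) /ʒ.d.ɫ.p/: profile 4-2-6-1 — violates.
(c) /k.r.z.n/: profile 1-7-4-5 — violates.
(d) /d.r.j/: profile 2-7-8 — violates.
(e) /b.p.ɣ.d/: profile 2-1-4-2 — violates.

0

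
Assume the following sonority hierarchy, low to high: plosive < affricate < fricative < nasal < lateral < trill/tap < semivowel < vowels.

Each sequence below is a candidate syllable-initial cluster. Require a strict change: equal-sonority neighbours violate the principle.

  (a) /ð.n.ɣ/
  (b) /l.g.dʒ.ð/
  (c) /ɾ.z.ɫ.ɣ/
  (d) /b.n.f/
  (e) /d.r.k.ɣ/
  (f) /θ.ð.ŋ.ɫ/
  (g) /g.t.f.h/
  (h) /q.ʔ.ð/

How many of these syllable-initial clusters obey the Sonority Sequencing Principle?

(a) 3-4-3 → violates
(b) 5-1-2-3 → violates
(c) 6-3-5-3 → violates
(d) 1-4-3 → violates
(e) 1-6-1-3 → violates
(f) 3-3-4-5 → violates
(g) 1-1-3-3 → violates
(h) 1-1-3 → violates

0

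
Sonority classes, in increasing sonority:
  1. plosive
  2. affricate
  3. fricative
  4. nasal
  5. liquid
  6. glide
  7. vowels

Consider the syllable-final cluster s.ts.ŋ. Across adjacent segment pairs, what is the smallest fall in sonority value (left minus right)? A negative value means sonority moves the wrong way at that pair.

/s/ is a fricative (sonority 3).
/ts/ is an affricate (sonority 2).
/ŋ/ is a nasal (sonority 4).
/s/→/ts/: change +1.
/ts/→/ŋ/: change -2.
Minimum = -2.

-2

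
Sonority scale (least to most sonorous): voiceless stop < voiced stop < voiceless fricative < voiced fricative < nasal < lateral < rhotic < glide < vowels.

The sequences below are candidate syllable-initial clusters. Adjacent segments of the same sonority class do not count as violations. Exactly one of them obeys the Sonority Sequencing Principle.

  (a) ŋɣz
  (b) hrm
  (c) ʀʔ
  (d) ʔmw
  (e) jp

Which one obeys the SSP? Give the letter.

d

(a) 5-4-4 → violates
(b) 3-7-5 → violates
(c) 7-1 → violates
(d) 1-5-8 → obeys
(e) 8-1 → violates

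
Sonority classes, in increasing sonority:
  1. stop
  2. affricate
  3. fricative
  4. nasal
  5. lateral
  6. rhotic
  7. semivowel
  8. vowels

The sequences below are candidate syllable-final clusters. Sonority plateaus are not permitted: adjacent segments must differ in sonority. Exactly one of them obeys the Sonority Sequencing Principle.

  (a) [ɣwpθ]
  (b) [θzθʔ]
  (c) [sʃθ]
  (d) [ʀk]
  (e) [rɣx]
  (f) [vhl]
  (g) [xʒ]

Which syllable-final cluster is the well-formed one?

(a) 3-7-1-3 → violates
(b) 3-3-3-1 → violates
(c) 3-3-3 → violates
(d) 6-1 → obeys
(e) 6-3-3 → violates
(f) 3-3-5 → violates
(g) 3-3 → violates

d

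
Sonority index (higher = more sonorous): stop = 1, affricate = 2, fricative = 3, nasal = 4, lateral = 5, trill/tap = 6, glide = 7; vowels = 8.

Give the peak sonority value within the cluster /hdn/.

4

/h/ — fricative, sonority 3.
/d/ — stop, sonority 1.
/n/ — nasal, sonority 4.
The maximum is 4.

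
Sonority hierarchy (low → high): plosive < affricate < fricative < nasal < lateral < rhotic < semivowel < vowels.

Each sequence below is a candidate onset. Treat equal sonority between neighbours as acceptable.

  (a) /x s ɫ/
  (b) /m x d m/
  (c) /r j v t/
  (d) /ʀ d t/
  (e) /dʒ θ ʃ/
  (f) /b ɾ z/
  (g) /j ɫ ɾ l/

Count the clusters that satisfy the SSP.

2

(a) sonority 3-3-5: well-formed.
(b) sonority 4-3-1-4: ill-formed.
(c) sonority 6-7-3-1: ill-formed.
(d) sonority 6-1-1: ill-formed.
(e) sonority 2-3-3: well-formed.
(f) sonority 1-6-3: ill-formed.
(g) sonority 7-5-6-5: ill-formed.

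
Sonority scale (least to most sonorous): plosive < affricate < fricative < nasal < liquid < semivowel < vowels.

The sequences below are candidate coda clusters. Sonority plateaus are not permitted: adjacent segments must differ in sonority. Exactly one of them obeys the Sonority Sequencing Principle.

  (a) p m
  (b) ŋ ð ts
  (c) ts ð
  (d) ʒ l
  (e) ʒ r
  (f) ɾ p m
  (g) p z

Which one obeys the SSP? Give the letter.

b

(a) p m: profile 1-4 — violates.
(b) ŋ ð ts: profile 4-3-2 — obeys.
(c) ts ð: profile 2-3 — violates.
(d) ʒ l: profile 3-5 — violates.
(e) ʒ r: profile 3-5 — violates.
(f) ɾ p m: profile 5-1-4 — violates.
(g) p z: profile 1-3 — violates.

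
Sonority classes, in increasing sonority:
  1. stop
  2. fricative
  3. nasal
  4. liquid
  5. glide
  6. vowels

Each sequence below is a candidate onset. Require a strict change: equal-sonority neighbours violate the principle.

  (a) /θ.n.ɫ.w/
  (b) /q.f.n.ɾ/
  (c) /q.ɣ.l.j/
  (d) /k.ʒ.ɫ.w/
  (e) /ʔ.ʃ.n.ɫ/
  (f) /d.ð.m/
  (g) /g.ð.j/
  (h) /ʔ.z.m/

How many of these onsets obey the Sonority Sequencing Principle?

(a) sonority 2-3-4-5: well-formed.
(b) sonority 1-2-3-4: well-formed.
(c) sonority 1-2-4-5: well-formed.
(d) sonority 1-2-4-5: well-formed.
(e) sonority 1-2-3-4: well-formed.
(f) sonority 1-2-3: well-formed.
(g) sonority 1-2-5: well-formed.
(h) sonority 1-2-3: well-formed.

8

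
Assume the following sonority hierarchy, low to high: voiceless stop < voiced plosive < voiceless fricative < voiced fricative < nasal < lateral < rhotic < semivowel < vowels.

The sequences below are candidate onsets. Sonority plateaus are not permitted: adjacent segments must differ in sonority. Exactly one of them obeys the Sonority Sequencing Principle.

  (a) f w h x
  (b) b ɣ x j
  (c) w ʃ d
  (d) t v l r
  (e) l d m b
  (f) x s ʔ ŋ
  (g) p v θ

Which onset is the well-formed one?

(a) sonority 3-8-3-3: ill-formed.
(b) sonority 2-4-3-8: ill-formed.
(c) sonority 8-3-2: ill-formed.
(d) sonority 1-4-6-7: well-formed.
(e) sonority 6-2-5-2: ill-formed.
(f) sonority 3-3-1-5: ill-formed.
(g) sonority 1-4-3: ill-formed.

d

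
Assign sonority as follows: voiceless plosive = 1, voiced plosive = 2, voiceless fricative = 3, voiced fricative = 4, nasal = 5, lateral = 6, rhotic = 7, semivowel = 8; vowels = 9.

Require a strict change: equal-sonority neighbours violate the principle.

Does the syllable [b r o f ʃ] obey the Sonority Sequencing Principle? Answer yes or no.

no

Onset: /b/ is a voiced plosive (sonority 2), /r/ is a rhotic (sonority 7); then the nucleus /o/ (sonority 9).
Onset profile 2-7-9 — rises to the nucleus.
Coda: /f/ is a voiceless fricative (sonority 3), /ʃ/ is a voiceless fricative (sonority 3).
Coda profile 9-3-3 — does not strictly fall throughout.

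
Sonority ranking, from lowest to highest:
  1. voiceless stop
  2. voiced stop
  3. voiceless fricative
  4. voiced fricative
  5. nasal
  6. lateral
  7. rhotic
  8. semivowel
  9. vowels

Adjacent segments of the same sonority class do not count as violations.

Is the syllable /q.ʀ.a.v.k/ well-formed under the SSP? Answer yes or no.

yes

Onset: /q/ is a voiceless stop (sonority 1), /ʀ/ is a rhotic (sonority 7); then the nucleus /a/ (sonority 9).
Onset profile 1-7-9 — rises to the nucleus.
Coda: /v/ is a voiced fricative (sonority 4), /k/ is a voiceless stop (sonority 1).
Coda profile 9-4-1 — falls from the nucleus.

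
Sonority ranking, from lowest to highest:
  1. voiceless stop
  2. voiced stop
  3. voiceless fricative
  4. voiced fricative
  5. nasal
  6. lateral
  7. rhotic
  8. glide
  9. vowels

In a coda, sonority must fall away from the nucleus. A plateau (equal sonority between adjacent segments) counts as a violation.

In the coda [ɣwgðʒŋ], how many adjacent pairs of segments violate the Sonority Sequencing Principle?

4

/ɣ/ is a voiced fricative (sonority 4).
/w/ is a glide (sonority 8).
/g/ is a voiced stop (sonority 2).
/ð/ is a voiced fricative (sonority 4).
/ʒ/ is a voiced fricative (sonority 4).
/ŋ/ is a nasal (sonority 5).
/ɣ/→/w/: 4→8 (does not fall) — violation.
/w/→/g/: 8→2 (falls) — ok.
/g/→/ð/: 2→4 (does not fall) — violation.
/ð/→/ʒ/: 4→4 (plateau) — violation.
/ʒ/→/ŋ/: 4→5 (does not fall) — violation.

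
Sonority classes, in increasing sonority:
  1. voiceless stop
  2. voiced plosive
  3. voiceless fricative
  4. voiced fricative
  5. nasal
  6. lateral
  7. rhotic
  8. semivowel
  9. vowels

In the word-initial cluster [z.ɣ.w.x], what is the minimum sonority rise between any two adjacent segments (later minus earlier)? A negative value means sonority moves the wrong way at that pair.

-5

/z/ is a voiced fricative (sonority 4).
/ɣ/ is a voiced fricative (sonority 4).
/w/ is a semivowel (sonority 8).
/x/ is a voiceless fricative (sonority 3).
/z/→/ɣ/: change +0.
/ɣ/→/w/: change +4.
/w/→/x/: change -5.
Minimum = -5.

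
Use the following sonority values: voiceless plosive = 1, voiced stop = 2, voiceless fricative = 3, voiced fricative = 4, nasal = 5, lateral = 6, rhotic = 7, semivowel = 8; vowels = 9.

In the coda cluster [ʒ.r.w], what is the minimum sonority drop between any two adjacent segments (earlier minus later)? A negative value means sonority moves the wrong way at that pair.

-3

/ʒ/: voiced fricative = 4.
/r/: rhotic = 7.
/w/: semivowel = 8.
/ʒ/→/r/: change -3.
/r/→/w/: change -1.
Minimum = -3.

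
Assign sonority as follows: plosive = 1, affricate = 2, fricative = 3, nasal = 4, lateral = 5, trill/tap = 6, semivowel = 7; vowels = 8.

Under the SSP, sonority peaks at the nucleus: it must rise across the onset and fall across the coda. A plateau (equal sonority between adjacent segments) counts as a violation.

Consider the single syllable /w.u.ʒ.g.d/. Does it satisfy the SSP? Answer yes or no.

no

Onset: /w/ is a semivowel (sonority 7); then the nucleus /u/ (sonority 8).
Onset profile 7-8 — rises to the nucleus.
Coda: /ʒ/ is a fricative (sonority 3), /g/ is a plosive (sonority 1), /d/ is a plosive (sonority 1).
Coda profile 8-3-1-1 — does not strictly fall throughout.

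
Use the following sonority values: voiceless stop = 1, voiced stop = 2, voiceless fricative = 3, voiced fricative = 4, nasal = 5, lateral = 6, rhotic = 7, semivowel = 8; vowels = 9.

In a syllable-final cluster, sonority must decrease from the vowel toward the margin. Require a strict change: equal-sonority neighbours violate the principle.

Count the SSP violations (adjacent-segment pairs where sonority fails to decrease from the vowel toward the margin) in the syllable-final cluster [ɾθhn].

/ɾ/ — rhotic, sonority 7.
/θ/ — voiceless fricative, sonority 3.
/h/ — voiceless fricative, sonority 3.
/n/ — nasal, sonority 5.
/ɾ/→/θ/: 7→3 (falls) — ok.
/θ/→/h/: 3→3 (plateau) — violation.
/h/→/n/: 3→5 (does not fall) — violation.

2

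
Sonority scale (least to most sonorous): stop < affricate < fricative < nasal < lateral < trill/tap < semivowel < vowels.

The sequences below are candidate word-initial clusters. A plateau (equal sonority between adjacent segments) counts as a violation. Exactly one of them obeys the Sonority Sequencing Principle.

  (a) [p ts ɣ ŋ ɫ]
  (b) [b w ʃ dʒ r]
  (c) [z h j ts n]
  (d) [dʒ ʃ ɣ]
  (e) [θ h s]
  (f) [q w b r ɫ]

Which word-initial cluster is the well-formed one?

a

(a) [p ts ɣ ŋ ɫ]: profile 1-2-3-4-5 — obeys.
(b) [b w ʃ dʒ r]: profile 1-7-3-2-6 — violates.
(c) [z h j ts n]: profile 3-3-7-2-4 — violates.
(d) [dʒ ʃ ɣ]: profile 2-3-3 — violates.
(e) [θ h s]: profile 3-3-3 — violates.
(f) [q w b r ɫ]: profile 1-7-1-6-5 — violates.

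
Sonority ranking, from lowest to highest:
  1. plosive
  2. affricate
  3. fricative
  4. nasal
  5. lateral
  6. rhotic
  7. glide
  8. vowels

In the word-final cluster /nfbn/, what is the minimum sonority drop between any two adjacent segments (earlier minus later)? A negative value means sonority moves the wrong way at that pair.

/n/ — nasal, sonority 4.
/f/ — fricative, sonority 3.
/b/ — plosive, sonority 1.
/n/ — nasal, sonority 4.
/n/→/f/: change +1.
/f/→/b/: change +2.
/b/→/n/: change -3.
Minimum = -3.

-3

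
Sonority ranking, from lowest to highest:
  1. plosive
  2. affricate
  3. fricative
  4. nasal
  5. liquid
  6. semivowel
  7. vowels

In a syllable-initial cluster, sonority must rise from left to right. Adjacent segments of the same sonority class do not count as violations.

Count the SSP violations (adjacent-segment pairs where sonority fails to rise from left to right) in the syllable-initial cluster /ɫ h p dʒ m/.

/ɫ/ — liquid, sonority 5.
/h/ — fricative, sonority 3.
/p/ — plosive, sonority 1.
/dʒ/ — affricate, sonority 2.
/m/ — nasal, sonority 4.
/ɫ/→/h/: 5→3 (does not rise) — violation.
/h/→/p/: 3→1 (does not rise) — violation.
/p/→/dʒ/: 1→2 (rises) — ok.
/dʒ/→/m/: 2→4 (rises) — ok.

2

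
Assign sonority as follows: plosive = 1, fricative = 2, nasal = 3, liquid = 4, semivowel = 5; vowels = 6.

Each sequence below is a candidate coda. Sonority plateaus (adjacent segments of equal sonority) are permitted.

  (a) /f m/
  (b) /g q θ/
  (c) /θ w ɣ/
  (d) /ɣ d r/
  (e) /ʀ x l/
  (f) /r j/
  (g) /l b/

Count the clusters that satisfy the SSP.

1

(a) 2-3 → violates
(b) 1-1-2 → violates
(c) 2-5-2 → violates
(d) 2-1-4 → violates
(e) 4-2-4 → violates
(f) 4-5 → violates
(g) 4-1 → obeys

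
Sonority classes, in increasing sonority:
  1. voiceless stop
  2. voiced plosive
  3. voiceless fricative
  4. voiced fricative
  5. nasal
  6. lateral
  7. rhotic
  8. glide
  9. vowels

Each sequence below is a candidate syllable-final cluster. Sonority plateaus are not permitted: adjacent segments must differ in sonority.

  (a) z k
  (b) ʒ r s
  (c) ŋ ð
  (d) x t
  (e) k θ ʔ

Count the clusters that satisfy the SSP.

3

(a) 4-1 → obeys
(b) 4-7-3 → violates
(c) 5-4 → obeys
(d) 3-1 → obeys
(e) 1-3-1 → violates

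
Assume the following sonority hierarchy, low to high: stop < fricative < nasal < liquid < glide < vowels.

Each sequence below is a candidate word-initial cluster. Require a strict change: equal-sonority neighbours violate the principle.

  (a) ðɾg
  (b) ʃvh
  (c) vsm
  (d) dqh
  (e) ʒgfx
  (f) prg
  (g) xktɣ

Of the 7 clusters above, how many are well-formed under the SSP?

0

(a) 2-4-1 → violates
(b) 2-2-2 → violates
(c) 2-2-3 → violates
(d) 1-1-2 → violates
(e) 2-1-2-2 → violates
(f) 1-4-1 → violates
(g) 2-1-1-2 → violates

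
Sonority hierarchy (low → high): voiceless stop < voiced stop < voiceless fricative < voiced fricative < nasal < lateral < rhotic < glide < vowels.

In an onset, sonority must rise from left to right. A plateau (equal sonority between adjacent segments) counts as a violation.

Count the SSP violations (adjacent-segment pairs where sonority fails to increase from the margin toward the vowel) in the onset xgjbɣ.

/x/ is a voiceless fricative (sonority 3).
/g/ is a voiced stop (sonority 2).
/j/ is a glide (sonority 8).
/b/ is a voiced stop (sonority 2).
/ɣ/ is a voiced fricative (sonority 4).
/x/→/g/: 3→2 (does not rise) — violation.
/g/→/j/: 2→8 (rises) — ok.
/j/→/b/: 8→2 (does not rise) — violation.
/b/→/ɣ/: 2→4 (rises) — ok.

2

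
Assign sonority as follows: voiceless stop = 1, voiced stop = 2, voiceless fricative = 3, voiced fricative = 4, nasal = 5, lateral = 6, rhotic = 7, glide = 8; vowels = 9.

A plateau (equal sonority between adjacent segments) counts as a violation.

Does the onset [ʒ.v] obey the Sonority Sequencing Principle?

no

/ʒ/: voiced fricative = 4.
/v/: voiced fricative = 4.
The profile is 4-4. Between /ʒ/ (4) and /v/ (4) sonority does not rise, so the cluster violates the SSP.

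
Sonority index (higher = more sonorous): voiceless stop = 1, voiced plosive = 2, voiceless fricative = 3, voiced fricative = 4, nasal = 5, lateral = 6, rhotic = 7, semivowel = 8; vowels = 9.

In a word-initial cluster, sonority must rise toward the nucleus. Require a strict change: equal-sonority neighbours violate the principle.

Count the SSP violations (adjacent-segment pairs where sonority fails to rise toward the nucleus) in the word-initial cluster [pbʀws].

/p/ is a voiceless stop (sonority 1).
/b/ is a voiced plosive (sonority 2).
/ʀ/ is a rhotic (sonority 7).
/w/ is a semivowel (sonority 8).
/s/ is a voiceless fricative (sonority 3).
/p/→/b/: 1→2 (rises) — ok.
/b/→/ʀ/: 2→7 (rises) — ok.
/ʀ/→/w/: 7→8 (rises) — ok.
/w/→/s/: 8→3 (does not rise) — violation.

1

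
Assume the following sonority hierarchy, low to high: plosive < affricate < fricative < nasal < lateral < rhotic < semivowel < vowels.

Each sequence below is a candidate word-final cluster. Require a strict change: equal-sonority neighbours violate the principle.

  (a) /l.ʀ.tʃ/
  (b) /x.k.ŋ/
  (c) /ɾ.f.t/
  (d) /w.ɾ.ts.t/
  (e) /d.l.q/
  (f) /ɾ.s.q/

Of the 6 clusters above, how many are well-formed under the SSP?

3

(a) /l.ʀ.tʃ/: profile 5-6-2 — violates.
(b) /x.k.ŋ/: profile 3-1-4 — violates.
(c) /ɾ.f.t/: profile 6-3-1 — obeys.
(d) /w.ɾ.ts.t/: profile 7-6-2-1 — obeys.
(e) /d.l.q/: profile 1-5-1 — violates.
(f) /ɾ.s.q/: profile 6-3-1 — obeys.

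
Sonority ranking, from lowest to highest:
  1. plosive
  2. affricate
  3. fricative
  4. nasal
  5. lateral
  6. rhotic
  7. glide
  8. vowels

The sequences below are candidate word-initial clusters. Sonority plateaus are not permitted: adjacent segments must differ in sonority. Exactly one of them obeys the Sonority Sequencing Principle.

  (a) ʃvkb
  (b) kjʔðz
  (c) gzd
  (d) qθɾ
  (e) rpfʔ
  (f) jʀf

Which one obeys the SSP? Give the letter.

(a) ʃvkb: profile 3-3-1-1 — violates.
(b) kjʔðz: profile 1-7-1-3-3 — violates.
(c) gzd: profile 1-3-1 — violates.
(d) qθɾ: profile 1-3-6 — obeys.
(e) rpfʔ: profile 6-1-3-1 — violates.
(f) jʀf: profile 7-6-3 — violates.

d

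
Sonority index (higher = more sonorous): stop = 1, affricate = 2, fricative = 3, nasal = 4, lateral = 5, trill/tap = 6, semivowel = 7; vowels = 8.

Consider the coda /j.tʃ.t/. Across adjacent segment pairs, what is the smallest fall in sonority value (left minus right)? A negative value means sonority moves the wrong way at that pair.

/j/: semivowel = 7.
/tʃ/: affricate = 2.
/t/: stop = 1.
/j/→/tʃ/: change +5.
/tʃ/→/t/: change +1.
Minimum = 1.

1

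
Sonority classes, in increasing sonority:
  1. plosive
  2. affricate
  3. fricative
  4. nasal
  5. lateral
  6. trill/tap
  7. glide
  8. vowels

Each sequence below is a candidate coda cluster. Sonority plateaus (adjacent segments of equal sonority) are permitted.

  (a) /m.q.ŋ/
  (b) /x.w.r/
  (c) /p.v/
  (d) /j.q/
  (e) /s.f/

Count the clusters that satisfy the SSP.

(a) sonority 4-1-4: ill-formed.
(b) sonority 3-7-6: ill-formed.
(c) sonority 1-3: ill-formed.
(d) sonority 7-1: well-formed.
(e) sonority 3-3: well-formed.

2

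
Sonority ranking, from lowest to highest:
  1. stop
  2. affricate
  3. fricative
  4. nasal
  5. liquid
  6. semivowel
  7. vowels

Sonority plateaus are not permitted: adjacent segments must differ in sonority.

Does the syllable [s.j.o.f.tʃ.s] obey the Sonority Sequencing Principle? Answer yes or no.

no

Onset: /s/ is a fricative (sonority 3), /j/ is a semivowel (sonority 6); then the nucleus /o/ (sonority 7).
Onset profile 3-6-7 — rises to the nucleus.
Coda: /f/ is a fricative (sonority 3), /tʃ/ is an affricate (sonority 2), /s/ is a fricative (sonority 3).
Coda profile 7-3-2-3 — does not strictly fall throughout.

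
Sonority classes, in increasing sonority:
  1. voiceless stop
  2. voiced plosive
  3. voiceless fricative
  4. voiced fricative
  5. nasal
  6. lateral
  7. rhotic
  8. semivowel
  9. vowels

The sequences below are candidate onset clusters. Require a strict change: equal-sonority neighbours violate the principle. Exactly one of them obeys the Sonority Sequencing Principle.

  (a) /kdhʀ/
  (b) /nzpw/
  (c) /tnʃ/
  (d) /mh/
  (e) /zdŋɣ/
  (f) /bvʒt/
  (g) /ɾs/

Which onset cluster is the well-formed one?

(a) /kdhʀ/: profile 1-2-3-7 — obeys.
(b) /nzpw/: profile 5-4-1-8 — violates.
(c) /tnʃ/: profile 1-5-3 — violates.
(d) /mh/: profile 5-3 — violates.
(e) /zdŋɣ/: profile 4-2-5-4 — violates.
(f) /bvʒt/: profile 2-4-4-1 — violates.
(g) /ɾs/: profile 7-3 — violates.

a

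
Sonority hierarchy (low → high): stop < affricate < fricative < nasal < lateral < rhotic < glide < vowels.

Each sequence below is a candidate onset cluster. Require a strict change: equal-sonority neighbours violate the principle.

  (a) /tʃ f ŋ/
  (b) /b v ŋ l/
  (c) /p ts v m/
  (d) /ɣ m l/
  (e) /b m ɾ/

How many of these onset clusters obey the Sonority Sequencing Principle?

(a) sonority 2-3-4: well-formed.
(b) sonority 1-3-4-5: well-formed.
(c) sonority 1-2-3-4: well-formed.
(d) sonority 3-4-5: well-formed.
(e) sonority 1-4-6: well-formed.

5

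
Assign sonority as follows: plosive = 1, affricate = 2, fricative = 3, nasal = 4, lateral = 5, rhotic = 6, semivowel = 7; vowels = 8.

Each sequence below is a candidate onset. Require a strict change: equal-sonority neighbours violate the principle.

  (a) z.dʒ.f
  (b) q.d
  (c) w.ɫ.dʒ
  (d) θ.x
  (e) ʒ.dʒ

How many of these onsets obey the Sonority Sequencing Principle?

(a) sonority 3-2-3: ill-formed.
(b) sonority 1-1: ill-formed.
(c) sonority 7-5-2: ill-formed.
(d) sonority 3-3: ill-formed.
(e) sonority 3-2: ill-formed.

0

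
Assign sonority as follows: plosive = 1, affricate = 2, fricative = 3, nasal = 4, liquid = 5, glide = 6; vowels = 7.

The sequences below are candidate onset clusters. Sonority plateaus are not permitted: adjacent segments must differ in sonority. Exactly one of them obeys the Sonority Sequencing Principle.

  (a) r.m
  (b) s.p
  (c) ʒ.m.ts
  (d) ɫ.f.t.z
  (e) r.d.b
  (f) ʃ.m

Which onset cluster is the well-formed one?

f

(a) r.m: profile 5-4 — violates.
(b) s.p: profile 3-1 — violates.
(c) ʒ.m.ts: profile 3-4-2 — violates.
(d) ɫ.f.t.z: profile 5-3-1-3 — violates.
(e) r.d.b: profile 5-1-1 — violates.
(f) ʃ.m: profile 3-4 — obeys.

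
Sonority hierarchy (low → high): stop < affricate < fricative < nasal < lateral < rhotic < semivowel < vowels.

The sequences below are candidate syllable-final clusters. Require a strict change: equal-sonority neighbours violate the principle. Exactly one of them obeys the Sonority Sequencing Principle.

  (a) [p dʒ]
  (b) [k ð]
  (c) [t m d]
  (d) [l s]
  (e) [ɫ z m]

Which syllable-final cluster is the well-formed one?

d

(a) 1-2 → violates
(b) 1-3 → violates
(c) 1-4-1 → violates
(d) 5-3 → obeys
(e) 5-3-4 → violates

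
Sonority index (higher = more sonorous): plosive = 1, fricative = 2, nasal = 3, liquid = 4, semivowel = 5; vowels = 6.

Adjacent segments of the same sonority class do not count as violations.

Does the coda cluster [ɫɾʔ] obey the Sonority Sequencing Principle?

yes

/ɫ/ is a liquid (sonority 4).
/ɾ/ is a liquid (sonority 4).
/ʔ/ is a plosive (sonority 1).
The profile 4-4-1 is non-increasing (plateaus allowed), so the coda cluster satisfies the SSP.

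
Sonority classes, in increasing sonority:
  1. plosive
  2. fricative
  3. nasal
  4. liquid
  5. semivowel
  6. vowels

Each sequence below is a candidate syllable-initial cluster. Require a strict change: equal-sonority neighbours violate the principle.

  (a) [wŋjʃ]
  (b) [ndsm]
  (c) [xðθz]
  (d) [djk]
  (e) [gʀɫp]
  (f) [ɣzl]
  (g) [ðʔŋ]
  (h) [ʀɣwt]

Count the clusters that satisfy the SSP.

0

(a) [wŋjʃ]: profile 5-3-5-2 — violates.
(b) [ndsm]: profile 3-1-2-3 — violates.
(c) [xðθz]: profile 2-2-2-2 — violates.
(d) [djk]: profile 1-5-1 — violates.
(e) [gʀɫp]: profile 1-4-4-1 — violates.
(f) [ɣzl]: profile 2-2-4 — violates.
(g) [ðʔŋ]: profile 2-1-3 — violates.
(h) [ʀɣwt]: profile 4-2-5-1 — violates.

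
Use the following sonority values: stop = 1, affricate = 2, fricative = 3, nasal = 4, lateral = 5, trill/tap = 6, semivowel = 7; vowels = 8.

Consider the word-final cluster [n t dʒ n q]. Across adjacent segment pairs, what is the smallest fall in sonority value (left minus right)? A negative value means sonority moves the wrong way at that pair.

/n/: nasal = 4.
/t/: stop = 1.
/dʒ/: affricate = 2.
/n/: nasal = 4.
/q/: stop = 1.
/n/→/t/: change +3.
/t/→/dʒ/: change -1.
/dʒ/→/n/: change -2.
/n/→/q/: change +3.
Minimum = -2.

-2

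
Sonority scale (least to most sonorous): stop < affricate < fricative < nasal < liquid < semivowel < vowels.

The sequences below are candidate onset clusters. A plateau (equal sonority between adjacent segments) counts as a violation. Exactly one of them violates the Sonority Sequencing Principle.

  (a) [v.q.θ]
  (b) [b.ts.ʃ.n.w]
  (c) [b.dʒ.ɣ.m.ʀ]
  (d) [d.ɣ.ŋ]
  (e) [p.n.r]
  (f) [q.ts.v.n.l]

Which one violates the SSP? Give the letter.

a

(a) 3-1-3 → violates
(b) 1-2-3-4-6 → obeys
(c) 1-2-3-4-5 → obeys
(d) 1-3-4 → obeys
(e) 1-4-5 → obeys
(f) 1-2-3-4-5 → obeys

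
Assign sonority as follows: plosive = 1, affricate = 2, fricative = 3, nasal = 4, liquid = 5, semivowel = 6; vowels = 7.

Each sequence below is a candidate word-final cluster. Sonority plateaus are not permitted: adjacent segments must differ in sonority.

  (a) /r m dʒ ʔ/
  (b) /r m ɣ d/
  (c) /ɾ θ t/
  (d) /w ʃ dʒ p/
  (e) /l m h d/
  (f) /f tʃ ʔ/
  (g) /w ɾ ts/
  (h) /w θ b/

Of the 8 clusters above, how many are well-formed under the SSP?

8

(a) 5-4-2-1 → obeys
(b) 5-4-3-1 → obeys
(c) 5-3-1 → obeys
(d) 6-3-2-1 → obeys
(e) 5-4-3-1 → obeys
(f) 3-2-1 → obeys
(g) 6-5-2 → obeys
(h) 6-3-1 → obeys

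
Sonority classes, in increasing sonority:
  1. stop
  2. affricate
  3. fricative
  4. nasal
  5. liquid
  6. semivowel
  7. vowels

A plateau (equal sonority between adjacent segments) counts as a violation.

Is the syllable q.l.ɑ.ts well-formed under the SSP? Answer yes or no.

yes

Onset: /q/ is a stop (sonority 1), /l/ is a liquid (sonority 5); then the nucleus /ɑ/ (sonority 7).
Onset profile 1-5-7 — rises to the nucleus.
Coda: /ts/ is an affricate (sonority 2).
Coda profile 7-2 — falls from the nucleus.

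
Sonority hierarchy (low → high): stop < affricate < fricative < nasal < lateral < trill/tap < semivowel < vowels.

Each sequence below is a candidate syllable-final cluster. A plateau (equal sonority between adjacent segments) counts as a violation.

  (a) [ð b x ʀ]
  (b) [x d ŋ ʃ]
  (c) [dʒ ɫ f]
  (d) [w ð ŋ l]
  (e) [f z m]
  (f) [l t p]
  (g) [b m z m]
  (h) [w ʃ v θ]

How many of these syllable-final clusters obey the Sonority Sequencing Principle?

(a) [ð b x ʀ]: profile 3-1-3-6 — violates.
(b) [x d ŋ ʃ]: profile 3-1-4-3 — violates.
(c) [dʒ ɫ f]: profile 2-5-3 — violates.
(d) [w ð ŋ l]: profile 7-3-4-5 — violates.
(e) [f z m]: profile 3-3-4 — violates.
(f) [l t p]: profile 5-1-1 — violates.
(g) [b m z m]: profile 1-4-3-4 — violates.
(h) [w ʃ v θ]: profile 7-3-3-3 — violates.

0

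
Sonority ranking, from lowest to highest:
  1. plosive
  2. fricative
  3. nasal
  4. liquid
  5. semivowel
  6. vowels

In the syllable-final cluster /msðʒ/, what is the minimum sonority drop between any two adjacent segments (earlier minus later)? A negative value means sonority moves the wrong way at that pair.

/m/: nasal = 3.
/s/: fricative = 2.
/ð/: fricative = 2.
/ʒ/: fricative = 2.
/m/→/s/: change +1.
/s/→/ð/: change +0.
/ð/→/ʒ/: change +0.
Minimum = 0.

0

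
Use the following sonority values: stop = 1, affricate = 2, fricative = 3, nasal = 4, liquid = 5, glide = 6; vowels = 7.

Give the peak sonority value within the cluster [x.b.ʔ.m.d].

4

/x/ — fricative, sonority 3.
/b/ — stop, sonority 1.
/ʔ/ — stop, sonority 1.
/m/ — nasal, sonority 4.
/d/ — stop, sonority 1.
The maximum is 4.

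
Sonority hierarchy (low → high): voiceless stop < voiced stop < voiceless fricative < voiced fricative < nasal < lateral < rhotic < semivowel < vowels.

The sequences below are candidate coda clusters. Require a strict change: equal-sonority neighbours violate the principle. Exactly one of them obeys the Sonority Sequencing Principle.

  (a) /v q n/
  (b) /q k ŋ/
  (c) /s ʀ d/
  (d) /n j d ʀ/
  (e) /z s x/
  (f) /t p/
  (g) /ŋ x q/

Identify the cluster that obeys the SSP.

g

(a) /v q n/: profile 4-1-5 — violates.
(b) /q k ŋ/: profile 1-1-5 — violates.
(c) /s ʀ d/: profile 3-7-2 — violates.
(d) /n j d ʀ/: profile 5-8-2-7 — violates.
(e) /z s x/: profile 4-3-3 — violates.
(f) /t p/: profile 1-1 — violates.
(g) /ŋ x q/: profile 5-3-1 — obeys.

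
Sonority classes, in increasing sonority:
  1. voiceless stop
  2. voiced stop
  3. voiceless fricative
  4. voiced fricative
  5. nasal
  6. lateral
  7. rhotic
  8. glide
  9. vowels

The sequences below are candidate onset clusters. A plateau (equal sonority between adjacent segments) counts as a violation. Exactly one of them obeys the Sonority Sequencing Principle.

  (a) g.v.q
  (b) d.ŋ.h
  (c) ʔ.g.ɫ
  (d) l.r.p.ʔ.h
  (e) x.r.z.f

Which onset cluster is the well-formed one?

c

(a) sonority 2-4-1: ill-formed.
(b) sonority 2-5-3: ill-formed.
(c) sonority 1-2-6: well-formed.
(d) sonority 6-7-1-1-3: ill-formed.
(e) sonority 3-7-4-3: ill-formed.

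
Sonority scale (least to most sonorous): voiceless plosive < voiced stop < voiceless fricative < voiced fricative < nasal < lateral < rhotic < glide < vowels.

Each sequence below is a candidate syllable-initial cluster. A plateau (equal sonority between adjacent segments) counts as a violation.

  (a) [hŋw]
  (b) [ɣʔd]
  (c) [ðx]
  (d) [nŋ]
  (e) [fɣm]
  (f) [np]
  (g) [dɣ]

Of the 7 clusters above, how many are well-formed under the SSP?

3

(a) 3-5-8 → obeys
(b) 4-1-2 → violates
(c) 4-3 → violates
(d) 5-5 → violates
(e) 3-4-5 → obeys
(f) 5-1 → violates
(g) 2-4 → obeys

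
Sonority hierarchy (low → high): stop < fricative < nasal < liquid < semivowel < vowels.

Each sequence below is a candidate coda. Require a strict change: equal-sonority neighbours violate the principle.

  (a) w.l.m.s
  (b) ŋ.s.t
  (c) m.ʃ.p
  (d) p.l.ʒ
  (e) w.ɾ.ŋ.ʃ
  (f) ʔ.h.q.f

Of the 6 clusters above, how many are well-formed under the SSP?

(a) w.l.m.s: profile 5-4-3-2 — obeys.
(b) ŋ.s.t: profile 3-2-1 — obeys.
(c) m.ʃ.p: profile 3-2-1 — obeys.
(d) p.l.ʒ: profile 1-4-2 — violates.
(e) w.ɾ.ŋ.ʃ: profile 5-4-3-2 — obeys.
(f) ʔ.h.q.f: profile 1-2-1-2 — violates.

4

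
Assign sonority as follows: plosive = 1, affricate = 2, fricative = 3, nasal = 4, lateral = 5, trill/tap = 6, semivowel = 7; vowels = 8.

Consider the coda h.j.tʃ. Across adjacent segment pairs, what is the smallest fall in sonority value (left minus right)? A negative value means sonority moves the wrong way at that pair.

/h/ is a fricative (sonority 3).
/j/ is a semivowel (sonority 7).
/tʃ/ is an affricate (sonority 2).
/h/→/j/: change -4.
/j/→/tʃ/: change +5.
Minimum = -4.

-4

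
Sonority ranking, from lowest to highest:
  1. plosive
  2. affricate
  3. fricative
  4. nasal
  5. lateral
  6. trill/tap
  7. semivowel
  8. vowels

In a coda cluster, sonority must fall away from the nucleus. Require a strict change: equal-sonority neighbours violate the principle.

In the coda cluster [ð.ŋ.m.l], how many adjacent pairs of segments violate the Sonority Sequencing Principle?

3

/ð/ is a fricative (sonority 3).
/ŋ/ is a nasal (sonority 4).
/m/ is a nasal (sonority 4).
/l/ is a lateral (sonority 5).
/ð/→/ŋ/: 3→4 (does not fall) — violation.
/ŋ/→/m/: 4→4 (plateau) — violation.
/m/→/l/: 4→5 (does not fall) — violation.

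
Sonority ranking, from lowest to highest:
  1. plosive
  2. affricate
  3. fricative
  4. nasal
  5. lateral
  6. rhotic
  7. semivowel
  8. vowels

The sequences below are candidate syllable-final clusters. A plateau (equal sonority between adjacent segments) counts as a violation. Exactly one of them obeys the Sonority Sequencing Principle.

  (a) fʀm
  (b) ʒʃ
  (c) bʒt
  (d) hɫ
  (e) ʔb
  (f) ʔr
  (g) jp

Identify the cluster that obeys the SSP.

g

(a) fʀm: profile 3-6-4 — violates.
(b) ʒʃ: profile 3-3 — violates.
(c) bʒt: profile 1-3-1 — violates.
(d) hɫ: profile 3-5 — violates.
(e) ʔb: profile 1-1 — violates.
(f) ʔr: profile 1-6 — violates.
(g) jp: profile 7-1 — obeys.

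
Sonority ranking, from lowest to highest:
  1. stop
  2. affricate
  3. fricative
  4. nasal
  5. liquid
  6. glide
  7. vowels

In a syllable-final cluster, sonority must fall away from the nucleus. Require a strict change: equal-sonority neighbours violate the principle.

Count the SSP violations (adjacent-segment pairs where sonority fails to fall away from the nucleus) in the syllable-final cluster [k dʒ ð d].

/k/: stop = 1.
/dʒ/: affricate = 2.
/ð/: fricative = 3.
/d/: stop = 1.
/k/→/dʒ/: 1→2 (does not fall) — violation.
/dʒ/→/ð/: 2→3 (does not fall) — violation.
/ð/→/d/: 3→1 (falls) — ok.

2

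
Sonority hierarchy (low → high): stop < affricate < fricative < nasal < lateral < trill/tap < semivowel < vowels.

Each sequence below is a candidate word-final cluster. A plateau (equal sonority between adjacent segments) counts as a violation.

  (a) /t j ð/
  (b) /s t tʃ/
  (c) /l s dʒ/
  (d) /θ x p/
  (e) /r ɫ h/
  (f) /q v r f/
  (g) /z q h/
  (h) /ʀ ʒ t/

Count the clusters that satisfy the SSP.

3

(a) /t j ð/: profile 1-7-3 — violates.
(b) /s t tʃ/: profile 3-1-2 — violates.
(c) /l s dʒ/: profile 5-3-2 — obeys.
(d) /θ x p/: profile 3-3-1 — violates.
(e) /r ɫ h/: profile 6-5-3 — obeys.
(f) /q v r f/: profile 1-3-6-3 — violates.
(g) /z q h/: profile 3-1-3 — violates.
(h) /ʀ ʒ t/: profile 6-3-1 — obeys.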